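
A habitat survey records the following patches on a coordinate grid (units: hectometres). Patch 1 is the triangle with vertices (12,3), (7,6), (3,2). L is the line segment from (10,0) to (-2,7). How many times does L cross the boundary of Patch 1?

2

The segment meets the boundary at (4.316,3.316), (6,2.333).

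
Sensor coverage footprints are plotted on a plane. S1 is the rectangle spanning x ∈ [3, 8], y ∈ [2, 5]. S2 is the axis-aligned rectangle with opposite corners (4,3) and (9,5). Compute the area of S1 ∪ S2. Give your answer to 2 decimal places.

By inclusion–exclusion:
Individual areas: |S1| = 15, |S2| = 10.
|S1∩S2|: x∈[4,8], y∈[3,5] → 4·2 = 8.
|S1 ∪ S2| = 25 − 8 = 17.00.

17.00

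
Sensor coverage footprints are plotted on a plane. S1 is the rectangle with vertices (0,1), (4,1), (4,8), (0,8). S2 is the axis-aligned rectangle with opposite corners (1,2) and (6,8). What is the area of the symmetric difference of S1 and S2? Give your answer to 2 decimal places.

22.00

|S1∩S2|: x∈[1,4], y∈[2,8] → 3·6 = 18.
|S1 △ S2| = |S1| + |S2| − 2·|S1∩S2| = 28 + 30 − 36 = 22.00.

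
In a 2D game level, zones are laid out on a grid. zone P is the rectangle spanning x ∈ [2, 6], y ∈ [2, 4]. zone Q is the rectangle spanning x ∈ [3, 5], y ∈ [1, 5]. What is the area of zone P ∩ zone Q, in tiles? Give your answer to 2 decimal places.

|zone P∩zone Q|: x∈[3,5], y∈[2,4] → 2·2 = 4.

4.00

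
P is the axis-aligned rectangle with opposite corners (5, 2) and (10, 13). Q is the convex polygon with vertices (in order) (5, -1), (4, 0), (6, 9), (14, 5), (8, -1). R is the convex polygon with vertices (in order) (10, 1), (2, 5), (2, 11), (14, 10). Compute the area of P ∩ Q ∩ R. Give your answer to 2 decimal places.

26.50

The intersection is the polygon with vertices (8,2), (5,3.5), (5,4.5), (6,9), (10,7), (10,2).
By the shoelace formula its area is 26.50.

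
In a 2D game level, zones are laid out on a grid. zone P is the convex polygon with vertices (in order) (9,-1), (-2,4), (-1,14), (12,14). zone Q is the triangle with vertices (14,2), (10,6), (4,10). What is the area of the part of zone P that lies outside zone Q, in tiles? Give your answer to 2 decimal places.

|zone P| = 155, |zone P∩zone Q| = 2.6092.
|zone P ∖ zone Q| = |zone P| − |zone P∩zone Q| = 155 − 2.6092 = 152.39.

152.39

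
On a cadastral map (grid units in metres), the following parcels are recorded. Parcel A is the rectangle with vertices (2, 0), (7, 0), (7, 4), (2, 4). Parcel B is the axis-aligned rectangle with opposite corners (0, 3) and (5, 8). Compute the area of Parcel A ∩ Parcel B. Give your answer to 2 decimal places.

|Parcel A∩Parcel B|: x∈[2,5], y∈[3,4] → 3·1 = 3.

3.00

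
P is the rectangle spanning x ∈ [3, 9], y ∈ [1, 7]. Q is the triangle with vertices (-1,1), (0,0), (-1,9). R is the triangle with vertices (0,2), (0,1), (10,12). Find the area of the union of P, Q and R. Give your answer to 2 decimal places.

43.69

By inclusion–exclusion:
Individual areas: |P| = 36, |Q| = 4, |R| = 5.
|P∩Q| = 0.
|P∩R| = 1.3136.
|Q∩R| = 0.
|P∩Q∩R| = 0.
|P ∪ Q ∪ R| = 45 − 1.3136 + 0 = 43.69.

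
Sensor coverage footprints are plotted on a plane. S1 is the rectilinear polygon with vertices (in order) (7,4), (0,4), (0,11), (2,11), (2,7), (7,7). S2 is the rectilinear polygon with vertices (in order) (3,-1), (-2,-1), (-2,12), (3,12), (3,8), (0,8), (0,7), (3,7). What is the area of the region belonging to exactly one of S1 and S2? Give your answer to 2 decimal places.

61.00

|S1| = 29, |S2| = 62, |S1∩S2| = 15.
|S1 △ S2| = |S1| + |S2| − 2·|S1∩S2| = 29 + 62 − 30 = 61.00.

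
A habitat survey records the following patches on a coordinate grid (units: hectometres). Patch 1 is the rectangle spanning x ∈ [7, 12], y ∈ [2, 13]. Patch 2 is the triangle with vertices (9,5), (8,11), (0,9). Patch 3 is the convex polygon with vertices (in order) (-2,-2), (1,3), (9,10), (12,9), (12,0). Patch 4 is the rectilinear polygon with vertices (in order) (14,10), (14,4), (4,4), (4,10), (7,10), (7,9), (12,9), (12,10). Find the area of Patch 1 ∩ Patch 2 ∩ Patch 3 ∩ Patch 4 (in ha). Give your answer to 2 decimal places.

The intersection is the polygon with vertices (7,5.889), (7,8.25), (7.857,9), (8.333,9), (9,5).
By the shoelace formula its area is 5.46.

5.46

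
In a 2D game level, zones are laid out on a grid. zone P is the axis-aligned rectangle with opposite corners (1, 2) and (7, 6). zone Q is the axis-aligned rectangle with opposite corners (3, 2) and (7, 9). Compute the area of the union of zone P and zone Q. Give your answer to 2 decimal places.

36.00

By inclusion–exclusion:
Individual areas: |zone P| = 24, |zone Q| = 28.
|zone P∩zone Q|: x∈[3,7], y∈[2,6] → 4·4 = 16.
|zone P ∪ zone Q| = 52 − 16 = 36.00.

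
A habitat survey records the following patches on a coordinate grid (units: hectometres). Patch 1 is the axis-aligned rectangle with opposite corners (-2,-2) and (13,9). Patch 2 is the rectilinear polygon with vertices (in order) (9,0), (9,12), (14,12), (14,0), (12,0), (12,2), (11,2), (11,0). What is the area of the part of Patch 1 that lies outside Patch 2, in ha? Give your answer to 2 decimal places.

|Patch 1| = 165, |Patch 1∩Patch 2| = 34.
|Patch 1 ∖ Patch 2| = |Patch 1| − |Patch 1∩Patch 2| = 165 − 34 = 131.00.

131.00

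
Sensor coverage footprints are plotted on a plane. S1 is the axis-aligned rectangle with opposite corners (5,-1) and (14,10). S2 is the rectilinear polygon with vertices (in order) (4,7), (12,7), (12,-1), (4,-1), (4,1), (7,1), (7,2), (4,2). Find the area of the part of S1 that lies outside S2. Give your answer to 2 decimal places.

45.00

|S1| = 99, |S1∩S2| = 54.
|S1 ∖ S2| = |S1| − |S1∩S2| = 99 − 54 = 45.00.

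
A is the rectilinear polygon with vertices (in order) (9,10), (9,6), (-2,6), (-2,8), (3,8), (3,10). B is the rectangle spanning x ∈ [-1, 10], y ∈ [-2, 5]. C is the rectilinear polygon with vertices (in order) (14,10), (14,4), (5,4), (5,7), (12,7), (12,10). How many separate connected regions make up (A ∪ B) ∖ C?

(A ∪ B) ∖ C splits into 2 disjoint pieces (area 30, area 72).

2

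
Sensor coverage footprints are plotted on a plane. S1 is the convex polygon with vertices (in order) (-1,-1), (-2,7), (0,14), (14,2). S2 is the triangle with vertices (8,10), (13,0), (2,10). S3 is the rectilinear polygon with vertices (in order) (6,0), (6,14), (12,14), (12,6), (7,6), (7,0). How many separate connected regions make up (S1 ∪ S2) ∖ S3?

(S1 ∪ S2) ∖ S3 splits into 2 disjoint pieces (area 89.4333, area 24.6243).

2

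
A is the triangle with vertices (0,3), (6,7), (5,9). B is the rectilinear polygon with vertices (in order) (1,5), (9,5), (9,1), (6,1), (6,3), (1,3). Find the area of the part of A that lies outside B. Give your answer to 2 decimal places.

6.93

|A| = 8, |A∩B| = 1.0667.
|A ∖ B| = |A| − |A∩B| = 8 − 1.0667 = 6.93.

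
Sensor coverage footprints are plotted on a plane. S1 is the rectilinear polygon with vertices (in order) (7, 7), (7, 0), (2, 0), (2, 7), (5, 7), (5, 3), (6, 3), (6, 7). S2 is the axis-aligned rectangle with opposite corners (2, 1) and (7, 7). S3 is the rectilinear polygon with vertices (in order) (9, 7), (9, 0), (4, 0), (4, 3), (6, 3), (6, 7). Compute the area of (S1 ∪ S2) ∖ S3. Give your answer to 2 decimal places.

22.00

|S1 ∪ S2| = 35.
|(S1 ∪ S2) ∩ S3| = 13.
|(S1 ∪ S2) ∖ S3| = 35 − 13 = 22.00.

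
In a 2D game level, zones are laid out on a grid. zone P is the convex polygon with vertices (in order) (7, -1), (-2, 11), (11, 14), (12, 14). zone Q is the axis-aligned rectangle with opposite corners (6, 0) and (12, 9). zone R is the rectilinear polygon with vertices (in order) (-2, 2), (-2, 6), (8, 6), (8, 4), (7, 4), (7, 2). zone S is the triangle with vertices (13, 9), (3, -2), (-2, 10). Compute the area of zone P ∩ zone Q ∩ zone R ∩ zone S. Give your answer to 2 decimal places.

The intersection is the polygon with vertices (8,6), (8,4), (7,4), (7,2.4), (6.636,2), (6,2), (6,6).
By the shoelace formula its area is 5.93.

5.93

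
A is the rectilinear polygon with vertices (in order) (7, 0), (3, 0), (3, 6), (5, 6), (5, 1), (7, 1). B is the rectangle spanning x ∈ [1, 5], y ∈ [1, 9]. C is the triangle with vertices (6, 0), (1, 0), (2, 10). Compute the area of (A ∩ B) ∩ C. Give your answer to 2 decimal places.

7.55

The region (A ∩ B) ∩ C is the polygon with vertices (3.6,6), (5,2.5), (5,1), (3,1), (3,6).
By the shoelace formula its area is 7.55.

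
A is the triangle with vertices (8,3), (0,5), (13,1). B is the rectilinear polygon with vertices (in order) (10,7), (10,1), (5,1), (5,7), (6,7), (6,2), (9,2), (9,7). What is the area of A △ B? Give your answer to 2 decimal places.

16.72

|A| = 3, |B| = 15, |A∩B| = 0.6404.
|A △ B| = |A| + |B| − 2·|A∩B| = 3 + 15 − 1.2808 = 16.72.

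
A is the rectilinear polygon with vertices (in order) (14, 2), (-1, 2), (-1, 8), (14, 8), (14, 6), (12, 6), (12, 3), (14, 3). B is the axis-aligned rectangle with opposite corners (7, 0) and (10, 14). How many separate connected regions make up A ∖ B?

2

A ∖ B splits into 2 disjoint pieces (area 18, area 48).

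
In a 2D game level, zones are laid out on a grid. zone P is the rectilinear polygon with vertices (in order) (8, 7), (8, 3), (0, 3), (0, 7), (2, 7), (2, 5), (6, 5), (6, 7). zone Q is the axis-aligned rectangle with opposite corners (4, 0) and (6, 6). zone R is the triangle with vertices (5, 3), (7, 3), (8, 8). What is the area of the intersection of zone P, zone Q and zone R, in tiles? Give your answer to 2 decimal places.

The intersection is the polygon with vertices (6,3), (5,3), (6,4.667).
By the shoelace formula its area is 0.83.

0.83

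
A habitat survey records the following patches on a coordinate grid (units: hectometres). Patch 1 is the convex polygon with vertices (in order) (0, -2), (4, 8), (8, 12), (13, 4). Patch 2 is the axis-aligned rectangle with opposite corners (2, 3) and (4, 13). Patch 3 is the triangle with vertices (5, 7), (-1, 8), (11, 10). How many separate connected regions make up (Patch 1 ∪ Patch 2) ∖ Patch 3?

(Patch 1 ∪ Patch 2) ∖ Patch 3 splits into 3 disjoint pieces (area 70.0833, area 8.6667, area 5.5189).

3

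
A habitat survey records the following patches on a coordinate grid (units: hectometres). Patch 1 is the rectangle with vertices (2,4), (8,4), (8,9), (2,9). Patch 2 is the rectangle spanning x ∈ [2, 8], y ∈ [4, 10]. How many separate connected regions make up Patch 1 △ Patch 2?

Patch 1 △ Patch 2 is a single connected region.

1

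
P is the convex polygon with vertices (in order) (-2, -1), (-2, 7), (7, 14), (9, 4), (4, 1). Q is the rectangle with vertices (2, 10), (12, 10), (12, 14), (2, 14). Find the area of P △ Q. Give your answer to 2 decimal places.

116.24

|P| = 100, |Q| = 40, |P∩Q| = 11.8778.
|P △ Q| = |P| + |Q| − 2·|P∩Q| = 100 + 40 − 23.7556 = 116.24.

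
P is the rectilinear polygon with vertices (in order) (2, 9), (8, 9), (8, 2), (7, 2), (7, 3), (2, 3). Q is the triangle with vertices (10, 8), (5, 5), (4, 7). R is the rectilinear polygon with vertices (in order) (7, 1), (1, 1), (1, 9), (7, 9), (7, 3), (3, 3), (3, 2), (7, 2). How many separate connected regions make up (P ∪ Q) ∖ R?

1

(P ∪ Q) ∖ R is a single connected region.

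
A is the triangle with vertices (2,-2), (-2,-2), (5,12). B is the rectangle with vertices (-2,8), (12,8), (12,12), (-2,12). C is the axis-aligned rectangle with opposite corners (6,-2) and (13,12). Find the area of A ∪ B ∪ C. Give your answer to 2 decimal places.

By inclusion–exclusion:
Individual areas: |A| = 28, |B| = 56, |C| = 98.
|A∩B| = 2.2857.
|A∩C| = 0.
|B∩C|: x∈[6,12], y∈[8,12] → 6·4 = 24.
|A∩B∩C| = 0.
|A ∪ B ∪ C| = 182 − 26.2857 + 0 = 155.71.

155.71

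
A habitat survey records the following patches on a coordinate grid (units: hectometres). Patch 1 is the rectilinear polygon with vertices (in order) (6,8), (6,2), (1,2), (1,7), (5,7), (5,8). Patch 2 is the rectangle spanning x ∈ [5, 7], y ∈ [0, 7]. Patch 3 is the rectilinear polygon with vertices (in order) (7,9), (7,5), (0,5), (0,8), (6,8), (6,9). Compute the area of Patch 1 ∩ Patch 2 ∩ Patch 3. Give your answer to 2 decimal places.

2.00

The intersection is the polygon with vertices (5,7), (6,7), (6,5), (5,5).
By the shoelace formula its area is 2.00.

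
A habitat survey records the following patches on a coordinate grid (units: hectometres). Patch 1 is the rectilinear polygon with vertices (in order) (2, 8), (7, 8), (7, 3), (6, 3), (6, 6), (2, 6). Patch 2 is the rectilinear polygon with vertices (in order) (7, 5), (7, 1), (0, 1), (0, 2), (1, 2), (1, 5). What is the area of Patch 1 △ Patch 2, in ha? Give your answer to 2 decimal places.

34.00

|Patch 1| = 13, |Patch 2| = 25, |Patch 1∩Patch 2| = 2.
|Patch 1 △ Patch 2| = |Patch 1| + |Patch 2| − 2·|Patch 1∩Patch 2| = 13 + 25 − 4 = 34.00.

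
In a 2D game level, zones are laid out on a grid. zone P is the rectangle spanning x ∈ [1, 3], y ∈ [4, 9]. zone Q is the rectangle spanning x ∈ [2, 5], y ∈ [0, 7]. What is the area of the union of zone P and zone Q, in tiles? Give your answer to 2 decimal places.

By inclusion–exclusion:
Individual areas: |zone P| = 10, |zone Q| = 21.
|zone P∩zone Q|: x∈[2,3], y∈[4,7] → 1·3 = 3.
|zone P ∪ zone Q| = 31 − 3 = 28.00.

28.00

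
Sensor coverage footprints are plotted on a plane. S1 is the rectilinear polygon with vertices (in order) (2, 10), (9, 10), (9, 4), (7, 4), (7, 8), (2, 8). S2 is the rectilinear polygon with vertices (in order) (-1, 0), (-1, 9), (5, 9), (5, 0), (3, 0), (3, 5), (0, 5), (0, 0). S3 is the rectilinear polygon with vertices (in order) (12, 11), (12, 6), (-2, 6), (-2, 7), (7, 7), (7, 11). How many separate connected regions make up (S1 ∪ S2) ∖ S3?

(S1 ∪ S2) ∖ S3 splits into 3 disjoint pieces (area 4, area 19, area 21).

3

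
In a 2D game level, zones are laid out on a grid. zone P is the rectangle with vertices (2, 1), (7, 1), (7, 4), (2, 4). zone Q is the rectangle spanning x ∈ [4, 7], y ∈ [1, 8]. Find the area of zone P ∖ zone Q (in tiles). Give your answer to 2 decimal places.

6.00

|zone P∩zone Q|: x∈[4,7], y∈[1,4] → 3·3 = 9.
|zone P| = 15.
|zone P ∖ zone Q| = |zone P| − |zone P∩zone Q| = 15 − 9 = 6.00.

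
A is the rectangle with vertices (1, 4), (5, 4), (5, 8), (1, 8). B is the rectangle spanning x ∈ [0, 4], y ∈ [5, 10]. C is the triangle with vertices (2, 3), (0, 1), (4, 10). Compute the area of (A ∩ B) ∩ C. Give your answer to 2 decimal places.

1.67

The region (A ∩ B) ∩ C is the polygon with vertices (3.429,8), (2.571,5), (1.778,5), (3.111,8).
By the shoelace formula its area is 1.67.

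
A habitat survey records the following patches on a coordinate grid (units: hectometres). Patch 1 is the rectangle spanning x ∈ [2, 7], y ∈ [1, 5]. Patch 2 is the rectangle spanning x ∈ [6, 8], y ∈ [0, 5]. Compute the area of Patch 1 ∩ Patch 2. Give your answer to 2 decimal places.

4.00

|Patch 1∩Patch 2|: x∈[6,7], y∈[1,5] → 1·4 = 4.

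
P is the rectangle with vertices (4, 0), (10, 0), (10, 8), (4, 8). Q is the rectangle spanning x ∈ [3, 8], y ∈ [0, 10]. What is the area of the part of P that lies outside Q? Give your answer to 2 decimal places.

|P∩Q|: x∈[4,8], y∈[0,8] → 4·8 = 32.
|P| = 48.
|P ∖ Q| = |P| − |P∩Q| = 48 − 32 = 16.00.

16.00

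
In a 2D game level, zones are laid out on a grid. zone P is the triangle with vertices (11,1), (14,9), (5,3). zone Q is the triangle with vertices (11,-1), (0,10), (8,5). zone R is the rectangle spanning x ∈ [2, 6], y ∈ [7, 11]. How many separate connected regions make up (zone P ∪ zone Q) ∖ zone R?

2

(zone P ∪ zone Q) ∖ zone R splits into 2 disjoint pieces (area 35.4, area 0.75).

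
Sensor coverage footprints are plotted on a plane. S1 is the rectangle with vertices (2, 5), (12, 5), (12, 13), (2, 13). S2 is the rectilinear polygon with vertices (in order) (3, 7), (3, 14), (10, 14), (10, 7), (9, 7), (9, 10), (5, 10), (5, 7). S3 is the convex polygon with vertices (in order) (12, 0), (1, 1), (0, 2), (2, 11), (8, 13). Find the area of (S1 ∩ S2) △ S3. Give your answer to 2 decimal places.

95.24

|S1 ∩ S2| = 30.
|(S1 ∩ S2) ∩ S3| = 19.3814.
|(S1 ∩ S2) △ S3| = 30 + 104 − 38.7628 = 95.24.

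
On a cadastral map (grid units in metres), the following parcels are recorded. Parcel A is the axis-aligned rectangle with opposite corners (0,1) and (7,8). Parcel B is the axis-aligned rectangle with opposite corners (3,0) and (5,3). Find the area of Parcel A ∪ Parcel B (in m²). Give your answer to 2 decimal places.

51.00

By inclusion–exclusion:
Individual areas: |Parcel A| = 49, |Parcel B| = 6.
|Parcel A∩Parcel B|: x∈[3,5], y∈[1,3] → 2·2 = 4.
|Parcel A ∪ Parcel B| = 55 − 4 = 51.00.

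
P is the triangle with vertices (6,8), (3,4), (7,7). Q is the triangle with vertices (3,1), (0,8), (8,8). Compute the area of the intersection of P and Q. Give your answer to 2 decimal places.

The intersection is the polygon with vertices (7,7), (3,4), (6,8).
By the shoelace formula its area is 3.50.

3.50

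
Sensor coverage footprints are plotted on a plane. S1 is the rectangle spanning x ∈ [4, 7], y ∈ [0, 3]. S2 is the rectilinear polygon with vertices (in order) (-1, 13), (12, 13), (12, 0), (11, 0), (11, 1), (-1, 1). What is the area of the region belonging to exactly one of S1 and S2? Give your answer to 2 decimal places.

154.00

|S1| = 9, |S2| = 157, |S1∩S2| = 6.
|S1 △ S2| = |S1| + |S2| − 2·|S1∩S2| = 9 + 157 − 12 = 154.00.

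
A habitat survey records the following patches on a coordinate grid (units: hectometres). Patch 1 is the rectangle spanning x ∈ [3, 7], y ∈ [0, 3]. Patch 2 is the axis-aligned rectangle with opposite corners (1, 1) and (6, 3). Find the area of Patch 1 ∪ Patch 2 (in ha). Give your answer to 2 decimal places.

16.00

By inclusion–exclusion:
Individual areas: |Patch 1| = 12, |Patch 2| = 10.
|Patch 1∩Patch 2|: x∈[3,6], y∈[1,3] → 3·2 = 6.
|Patch 1 ∪ Patch 2| = 22 − 6 = 16.00.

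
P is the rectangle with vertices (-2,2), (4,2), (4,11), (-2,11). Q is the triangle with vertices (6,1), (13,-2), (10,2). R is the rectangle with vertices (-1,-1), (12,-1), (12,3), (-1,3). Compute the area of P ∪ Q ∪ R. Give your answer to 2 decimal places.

101.83

By inclusion–exclusion:
Individual areas: |P| = 54, |Q| = 9.5, |R| = 52.
|P∩Q| = 0.
|P∩R|: x∈[-1,4], y∈[2,3] → 5·1 = 5.
|Q∩R| = 8.6667.
|P∩Q∩R| = 0.
|P ∪ Q ∪ R| = 115.5 − 13.6667 + 0 = 101.83.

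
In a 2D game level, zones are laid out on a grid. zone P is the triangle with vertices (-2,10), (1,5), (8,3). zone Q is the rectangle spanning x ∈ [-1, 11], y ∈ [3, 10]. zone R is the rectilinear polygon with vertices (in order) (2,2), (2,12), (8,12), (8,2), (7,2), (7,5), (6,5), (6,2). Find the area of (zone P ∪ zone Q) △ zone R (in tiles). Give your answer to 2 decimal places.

61.48

|zone P ∪ zone Q| = 84.4833.
|(zone P ∪ zone Q) ∩ zone R| = 40.
|(zone P ∪ zone Q) △ zone R| = 84.4833 + 57 − 80 = 61.48.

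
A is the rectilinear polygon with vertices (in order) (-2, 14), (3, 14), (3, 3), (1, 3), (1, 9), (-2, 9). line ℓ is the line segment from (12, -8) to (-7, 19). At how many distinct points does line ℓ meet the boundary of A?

The segment meets the boundary at (-2,11.895), (0.037,9), (1,7.632), (3,4.789).

4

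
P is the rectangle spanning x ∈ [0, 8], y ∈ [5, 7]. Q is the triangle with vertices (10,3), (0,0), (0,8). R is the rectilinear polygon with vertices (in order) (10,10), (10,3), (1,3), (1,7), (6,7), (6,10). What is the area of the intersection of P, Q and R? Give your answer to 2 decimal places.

The intersection is the polygon with vertices (6,5), (1,5), (1,7), (2,7).
By the shoelace formula its area is 6.00.

6.00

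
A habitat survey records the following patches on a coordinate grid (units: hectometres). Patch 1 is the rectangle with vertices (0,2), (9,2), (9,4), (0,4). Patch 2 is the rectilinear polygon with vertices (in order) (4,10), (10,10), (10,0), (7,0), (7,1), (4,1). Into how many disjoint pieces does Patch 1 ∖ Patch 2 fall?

Patch 1 ∖ Patch 2 is a single connected region.

1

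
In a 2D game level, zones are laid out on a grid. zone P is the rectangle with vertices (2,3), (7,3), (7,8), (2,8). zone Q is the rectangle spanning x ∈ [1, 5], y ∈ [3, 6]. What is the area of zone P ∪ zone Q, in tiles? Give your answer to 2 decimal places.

28.00

By inclusion–exclusion:
Individual areas: |zone P| = 25, |zone Q| = 12.
|zone P∩zone Q|: x∈[2,5], y∈[3,6] → 3·3 = 9.
|zone P ∪ zone Q| = 37 − 9 = 28.00.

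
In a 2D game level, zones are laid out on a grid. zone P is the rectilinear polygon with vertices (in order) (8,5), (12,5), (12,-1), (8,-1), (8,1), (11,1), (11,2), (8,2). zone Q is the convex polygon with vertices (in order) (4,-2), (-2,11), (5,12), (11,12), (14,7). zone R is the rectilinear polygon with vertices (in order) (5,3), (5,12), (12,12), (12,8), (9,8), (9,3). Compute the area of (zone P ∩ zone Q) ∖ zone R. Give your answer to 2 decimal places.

4.33

|zone P ∩ zone Q| = 6.3333.
|(zone P ∩ zone Q) ∩ zone R| = 2.
|(zone P ∩ zone Q) ∖ zone R| = 6.3333 − 2 = 4.33.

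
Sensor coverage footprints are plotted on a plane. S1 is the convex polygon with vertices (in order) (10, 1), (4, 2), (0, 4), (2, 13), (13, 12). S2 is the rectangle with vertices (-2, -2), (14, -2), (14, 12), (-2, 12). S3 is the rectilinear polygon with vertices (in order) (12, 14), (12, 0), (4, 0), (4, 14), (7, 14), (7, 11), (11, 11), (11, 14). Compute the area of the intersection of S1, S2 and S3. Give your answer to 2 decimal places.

73.67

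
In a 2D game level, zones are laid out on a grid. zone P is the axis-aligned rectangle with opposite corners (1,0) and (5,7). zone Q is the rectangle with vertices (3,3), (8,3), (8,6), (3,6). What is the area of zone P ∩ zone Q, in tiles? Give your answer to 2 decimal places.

|zone P∩zone Q|: x∈[3,5], y∈[3,6] → 2·3 = 6.

6.00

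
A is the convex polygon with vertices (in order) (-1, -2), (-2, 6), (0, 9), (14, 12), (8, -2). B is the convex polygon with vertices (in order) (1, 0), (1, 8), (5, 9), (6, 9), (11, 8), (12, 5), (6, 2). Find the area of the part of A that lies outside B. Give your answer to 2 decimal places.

82.97

|A| = 148, |A∩B| = 65.0256.
|A ∖ B| = |A| − |A∩B| = 148 − 65.0256 = 82.97.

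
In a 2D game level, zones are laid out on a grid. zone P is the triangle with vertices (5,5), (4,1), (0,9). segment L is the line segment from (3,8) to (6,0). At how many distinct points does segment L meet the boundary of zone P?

2

The segment meets the boundary at (4.65,3.6), (3.75,6).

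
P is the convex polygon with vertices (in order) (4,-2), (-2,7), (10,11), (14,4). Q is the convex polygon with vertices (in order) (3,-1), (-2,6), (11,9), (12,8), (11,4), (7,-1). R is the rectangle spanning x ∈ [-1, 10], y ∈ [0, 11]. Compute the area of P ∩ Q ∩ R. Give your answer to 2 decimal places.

The intersection is the polygon with vertices (10,8.769), (10,2.75), (8.231,0.538), (7.333,0), (2.667,0), (-1,5.5), (-1,6.231).
By the shoelace formula its area is 69.27.

69.27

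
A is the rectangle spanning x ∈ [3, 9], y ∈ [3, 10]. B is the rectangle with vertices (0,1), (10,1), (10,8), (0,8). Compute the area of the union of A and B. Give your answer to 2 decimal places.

82.00

By inclusion–exclusion:
Individual areas: |A| = 42, |B| = 70.
|A∩B|: x∈[3,9], y∈[3,8] → 6·5 = 30.
|A ∪ B| = 112 − 30 = 82.00.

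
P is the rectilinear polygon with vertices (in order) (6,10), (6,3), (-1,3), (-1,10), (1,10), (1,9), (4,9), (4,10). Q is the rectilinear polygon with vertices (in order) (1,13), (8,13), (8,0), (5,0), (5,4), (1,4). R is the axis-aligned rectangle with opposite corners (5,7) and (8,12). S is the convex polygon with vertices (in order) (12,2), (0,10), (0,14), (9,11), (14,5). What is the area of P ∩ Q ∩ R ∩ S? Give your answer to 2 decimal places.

The intersection is the polygon with vertices (6,7), (5,7), (5,10), (6,10).
By the shoelace formula its area is 3.00.

3.00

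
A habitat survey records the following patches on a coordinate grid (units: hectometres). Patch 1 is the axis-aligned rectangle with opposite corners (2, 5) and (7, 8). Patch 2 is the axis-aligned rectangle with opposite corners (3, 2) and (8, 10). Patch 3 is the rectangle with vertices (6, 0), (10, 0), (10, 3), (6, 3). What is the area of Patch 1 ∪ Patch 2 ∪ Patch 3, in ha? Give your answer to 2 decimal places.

By inclusion–exclusion:
Individual areas: |Patch 1| = 15, |Patch 2| = 40, |Patch 3| = 12.
|Patch 1∩Patch 2|: x∈[3,7], y∈[5,8] → 4·3 = 12.
|Patch 1∩Patch 3| = 0 (no overlap).
|Patch 2∩Patch 3|: x∈[6,8], y∈[2,3] → 2·1 = 2.
|Patch 1∩Patch 2∩Patch 3| = 0.
|Patch 1 ∪ Patch 2 ∪ Patch 3| = 67 − 14 + 0 = 53.00.

53.00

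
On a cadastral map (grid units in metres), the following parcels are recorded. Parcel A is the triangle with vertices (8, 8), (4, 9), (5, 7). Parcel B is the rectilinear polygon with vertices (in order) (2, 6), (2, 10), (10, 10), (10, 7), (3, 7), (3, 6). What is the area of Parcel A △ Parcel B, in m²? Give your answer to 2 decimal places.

21.50

|Parcel A| = 3.5, |Parcel B| = 25, |Parcel A∩Parcel B| = 3.5.
|Parcel A △ Parcel B| = |Parcel A| + |Parcel B| − 2·|Parcel A∩Parcel B| = 3.5 + 25 − 7 = 21.50.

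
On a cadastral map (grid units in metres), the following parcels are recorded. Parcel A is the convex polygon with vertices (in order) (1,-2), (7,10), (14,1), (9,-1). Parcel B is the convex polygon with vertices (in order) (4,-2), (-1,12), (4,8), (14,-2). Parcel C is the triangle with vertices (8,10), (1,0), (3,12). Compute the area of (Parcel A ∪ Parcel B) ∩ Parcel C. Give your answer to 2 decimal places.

15.46

The region (Parcel A ∪ Parcel B) ∩ Parcel C is the polygon with vertices (1.727,4.364), (2.529,9.177), (4,8), (5.333,6.667), (7,10), (7.526,9.323), (2.514,2.162).
By the shoelace formula its area is 15.46.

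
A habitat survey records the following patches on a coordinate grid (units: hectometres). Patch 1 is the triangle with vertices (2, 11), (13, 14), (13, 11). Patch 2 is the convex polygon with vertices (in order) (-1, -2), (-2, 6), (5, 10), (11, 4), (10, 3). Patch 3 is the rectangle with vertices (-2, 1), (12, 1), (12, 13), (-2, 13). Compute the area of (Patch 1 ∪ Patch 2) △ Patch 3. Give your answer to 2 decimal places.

|Patch 1 ∪ Patch 2| = 103.5.
|(Patch 1 ∪ Patch 2) ∩ Patch 3| = 89.2042.
|(Patch 1 ∪ Patch 2) △ Patch 3| = 103.5 + 168 − 178.4083 = 93.09.

93.09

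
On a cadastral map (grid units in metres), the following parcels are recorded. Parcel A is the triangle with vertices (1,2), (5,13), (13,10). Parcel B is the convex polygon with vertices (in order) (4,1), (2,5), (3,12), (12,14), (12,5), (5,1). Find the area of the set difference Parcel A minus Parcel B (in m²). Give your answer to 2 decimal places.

|Parcel A| = 50, |Parcel A∩Parcel B| = 47.1038.
|Parcel A ∖ Parcel B| = |Parcel A| − |Parcel A∩Parcel B| = 50 − 47.1038 = 2.90.

2.90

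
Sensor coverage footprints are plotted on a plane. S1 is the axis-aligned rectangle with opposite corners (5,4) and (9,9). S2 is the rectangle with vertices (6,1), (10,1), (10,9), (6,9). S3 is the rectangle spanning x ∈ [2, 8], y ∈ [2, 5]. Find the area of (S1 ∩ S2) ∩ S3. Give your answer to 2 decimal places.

The region (S1 ∩ S2) ∩ S3 is the polygon with vertices (6,4), (6,5), (8,5), (8,4).
By the shoelace formula its area is 2.00.

2.00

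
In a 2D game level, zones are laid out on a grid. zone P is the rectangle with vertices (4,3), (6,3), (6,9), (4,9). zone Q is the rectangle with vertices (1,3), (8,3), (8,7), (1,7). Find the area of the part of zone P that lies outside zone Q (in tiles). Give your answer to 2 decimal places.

4.00

|zone P∩zone Q|: x∈[4,6], y∈[3,7] → 2·4 = 8.
|zone P| = 12.
|zone P ∖ zone Q| = |zone P| − |zone P∩zone Q| = 12 − 8 = 4.00.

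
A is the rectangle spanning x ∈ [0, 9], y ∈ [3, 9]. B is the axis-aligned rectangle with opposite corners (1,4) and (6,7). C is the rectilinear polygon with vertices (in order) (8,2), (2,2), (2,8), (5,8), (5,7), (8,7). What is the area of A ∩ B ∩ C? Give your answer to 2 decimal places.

12.00

The intersection is the polygon with vertices (5,7), (6,7), (6,4), (2,4), (2,7).
By the shoelace formula its area is 12.00.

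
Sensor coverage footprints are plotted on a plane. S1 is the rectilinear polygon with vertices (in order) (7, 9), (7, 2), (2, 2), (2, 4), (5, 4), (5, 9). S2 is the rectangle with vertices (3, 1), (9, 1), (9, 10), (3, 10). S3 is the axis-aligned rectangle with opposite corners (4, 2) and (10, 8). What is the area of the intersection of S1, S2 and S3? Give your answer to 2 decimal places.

14.00

The intersection is the polygon with vertices (4,2), (4,4), (5,4), (5,8), (7,8), (7,2).
By the shoelace formula its area is 14.00.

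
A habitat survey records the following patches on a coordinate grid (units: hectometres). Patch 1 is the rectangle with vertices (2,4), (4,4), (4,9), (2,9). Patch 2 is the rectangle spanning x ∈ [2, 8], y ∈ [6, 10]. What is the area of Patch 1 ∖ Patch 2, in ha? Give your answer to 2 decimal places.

4.00

|Patch 1∩Patch 2|: x∈[2,4], y∈[6,9] → 2·3 = 6.
|Patch 1| = 10.
|Patch 1 ∖ Patch 2| = |Patch 1| − |Patch 1∩Patch 2| = 10 − 6 = 4.00.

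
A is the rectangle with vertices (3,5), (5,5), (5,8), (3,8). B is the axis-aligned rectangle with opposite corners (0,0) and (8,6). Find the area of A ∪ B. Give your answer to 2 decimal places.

By inclusion–exclusion:
Individual areas: |A| = 6, |B| = 48.
|A∩B|: x∈[3,5], y∈[5,6] → 2·1 = 2.
|A ∪ B| = 54 − 2 = 52.00.

52.00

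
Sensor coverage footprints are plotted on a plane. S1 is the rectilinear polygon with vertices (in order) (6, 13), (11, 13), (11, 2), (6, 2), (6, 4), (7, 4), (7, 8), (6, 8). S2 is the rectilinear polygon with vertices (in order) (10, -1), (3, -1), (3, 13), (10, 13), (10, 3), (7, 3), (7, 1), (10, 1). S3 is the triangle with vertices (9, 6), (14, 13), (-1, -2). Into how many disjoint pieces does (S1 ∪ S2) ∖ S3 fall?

2

(S1 ∪ S2) ∖ S3 splits into 2 disjoint pieces (area 56, area 38.4).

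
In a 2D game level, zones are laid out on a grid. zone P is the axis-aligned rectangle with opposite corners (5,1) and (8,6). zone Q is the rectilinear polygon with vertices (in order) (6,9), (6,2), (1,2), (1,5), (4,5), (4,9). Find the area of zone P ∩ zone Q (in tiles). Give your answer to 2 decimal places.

4.00

The intersection is the polygon with vertices (5,6), (6,6), (6,2), (5,2).
By the shoelace formula its area is 4.00.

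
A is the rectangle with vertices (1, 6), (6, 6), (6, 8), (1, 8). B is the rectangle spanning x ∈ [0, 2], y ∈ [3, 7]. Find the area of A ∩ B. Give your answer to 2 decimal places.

|A∩B|: x∈[1,2], y∈[6,7] → 1·1 = 1.

1.00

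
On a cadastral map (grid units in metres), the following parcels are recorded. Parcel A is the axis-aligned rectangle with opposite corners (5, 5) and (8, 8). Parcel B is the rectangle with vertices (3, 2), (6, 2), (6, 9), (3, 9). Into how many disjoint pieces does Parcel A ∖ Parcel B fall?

Parcel A ∖ Parcel B is a single connected region.

1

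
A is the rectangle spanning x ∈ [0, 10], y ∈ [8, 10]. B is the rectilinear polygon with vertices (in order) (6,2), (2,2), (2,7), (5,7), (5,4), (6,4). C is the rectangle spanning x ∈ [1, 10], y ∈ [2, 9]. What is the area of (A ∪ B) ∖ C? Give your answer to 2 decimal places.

|A ∪ B| = 37.
|(A ∪ B) ∩ C| = 26.
|(A ∪ B) ∖ C| = 37 − 26 = 11.00.

11.00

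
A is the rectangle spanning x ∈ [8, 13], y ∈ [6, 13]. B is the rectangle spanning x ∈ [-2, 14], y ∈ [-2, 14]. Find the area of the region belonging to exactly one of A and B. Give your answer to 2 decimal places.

221.00

|A∩B|: x∈[8,13], y∈[6,13] → 5·7 = 35.
|A △ B| = |A| + |B| − 2·|A∩B| = 35 + 256 − 70 = 221.00.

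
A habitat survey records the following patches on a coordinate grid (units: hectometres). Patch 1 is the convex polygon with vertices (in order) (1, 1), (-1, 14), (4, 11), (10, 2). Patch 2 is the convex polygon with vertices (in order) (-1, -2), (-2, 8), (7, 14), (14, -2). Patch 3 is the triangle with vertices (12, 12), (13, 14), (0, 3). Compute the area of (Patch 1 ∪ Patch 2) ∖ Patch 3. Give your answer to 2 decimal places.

173.56

|Patch 1 ∪ Patch 2| = 177.2436.
|(Patch 1 ∪ Patch 2) ∩ Patch 3| = 3.6864.
|(Patch 1 ∪ Patch 2) ∖ Patch 3| = 177.2436 − 3.6864 = 173.56.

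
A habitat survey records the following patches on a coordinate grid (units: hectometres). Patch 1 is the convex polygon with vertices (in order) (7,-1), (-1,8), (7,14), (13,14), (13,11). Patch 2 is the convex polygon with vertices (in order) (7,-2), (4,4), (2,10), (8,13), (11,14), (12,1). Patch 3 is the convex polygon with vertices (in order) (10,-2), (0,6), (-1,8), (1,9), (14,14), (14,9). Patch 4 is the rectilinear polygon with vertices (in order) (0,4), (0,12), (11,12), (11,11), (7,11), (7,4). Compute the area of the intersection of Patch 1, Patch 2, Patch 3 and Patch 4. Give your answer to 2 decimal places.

The intersection is the polygon with vertices (2.182,9.454), (8.8,12), (11,12), (11,11), (7,11), (7,4), (4,4).
By the shoelace formula its area is 29.16.

29.16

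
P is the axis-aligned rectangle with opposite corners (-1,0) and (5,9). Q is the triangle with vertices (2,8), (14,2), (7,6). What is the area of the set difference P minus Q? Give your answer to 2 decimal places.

53.55

|P| = 54, |P∩Q| = 0.45.
|P ∖ Q| = |P| − |P∩Q| = 54 − 0.45 = 53.55.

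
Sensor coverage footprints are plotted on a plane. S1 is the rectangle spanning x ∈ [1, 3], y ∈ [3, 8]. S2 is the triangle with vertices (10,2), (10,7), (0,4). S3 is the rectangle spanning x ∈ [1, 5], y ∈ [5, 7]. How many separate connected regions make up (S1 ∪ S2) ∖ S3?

2

(S1 ∪ S2) ∖ S3 splits into 2 disjoint pieces (area 26.5833, area 2).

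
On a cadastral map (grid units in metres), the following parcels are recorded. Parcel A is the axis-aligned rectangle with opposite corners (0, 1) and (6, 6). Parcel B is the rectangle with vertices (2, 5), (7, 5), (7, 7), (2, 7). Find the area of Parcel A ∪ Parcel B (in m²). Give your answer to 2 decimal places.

By inclusion–exclusion:
Individual areas: |Parcel A| = 30, |Parcel B| = 10.
|Parcel A∩Parcel B|: x∈[2,6], y∈[5,6] → 4·1 = 4.
|Parcel A ∪ Parcel B| = 40 − 4 = 36.00.

36.00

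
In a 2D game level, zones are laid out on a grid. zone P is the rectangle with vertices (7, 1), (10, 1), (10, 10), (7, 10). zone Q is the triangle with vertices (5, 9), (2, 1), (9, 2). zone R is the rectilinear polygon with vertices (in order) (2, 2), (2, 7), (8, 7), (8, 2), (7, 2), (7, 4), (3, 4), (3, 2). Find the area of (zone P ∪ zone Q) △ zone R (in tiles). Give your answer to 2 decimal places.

42.08

|zone P ∪ zone Q| = 49.7143.
|(zone P ∪ zone Q) ∩ zone R| = 14.8155.
|(zone P ∪ zone Q) △ zone R| = 49.7143 + 22 − 29.631 = 42.08.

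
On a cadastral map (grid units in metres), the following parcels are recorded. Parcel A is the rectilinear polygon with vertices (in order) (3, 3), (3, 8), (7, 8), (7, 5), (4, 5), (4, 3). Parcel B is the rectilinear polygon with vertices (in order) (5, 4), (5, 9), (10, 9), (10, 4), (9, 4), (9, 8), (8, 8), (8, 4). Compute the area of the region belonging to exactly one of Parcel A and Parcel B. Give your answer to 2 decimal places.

|Parcel A| = 14, |Parcel B| = 21, |Parcel A∩Parcel B| = 6.
|Parcel A △ Parcel B| = |Parcel A| + |Parcel B| − 2·|Parcel A∩Parcel B| = 14 + 21 − 12 = 23.00.

23.00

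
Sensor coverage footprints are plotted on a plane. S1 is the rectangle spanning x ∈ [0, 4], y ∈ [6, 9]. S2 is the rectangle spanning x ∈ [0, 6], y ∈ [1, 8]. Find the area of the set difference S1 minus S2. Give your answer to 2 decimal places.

|S1∩S2|: x∈[0,4], y∈[6,8] → 4·2 = 8.
|S1| = 12.
|S1 ∖ S2| = |S1| − |S1∩S2| = 12 − 8 = 4.00.

4.00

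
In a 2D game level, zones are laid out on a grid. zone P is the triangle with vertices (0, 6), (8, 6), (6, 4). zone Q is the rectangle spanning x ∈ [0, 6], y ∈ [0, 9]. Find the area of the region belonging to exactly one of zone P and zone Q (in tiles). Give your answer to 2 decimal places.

50.00

|zone P| = 8, |zone Q| = 54, |zone P∩zone Q| = 6.
|zone P △ zone Q| = |zone P| + |zone Q| − 2·|zone P∩zone Q| = 8 + 54 − 12 = 50.00.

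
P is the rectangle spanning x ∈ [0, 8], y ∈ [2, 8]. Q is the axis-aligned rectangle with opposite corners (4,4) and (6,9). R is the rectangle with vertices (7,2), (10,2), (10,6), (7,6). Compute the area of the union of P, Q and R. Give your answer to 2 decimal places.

By inclusion–exclusion:
Individual areas: |P| = 48, |Q| = 10, |R| = 12.
|P∩Q|: x∈[4,6], y∈[4,8] → 2·4 = 8.
|P∩R|: x∈[7,8], y∈[2,6] → 1·4 = 4.
|Q∩R| = 0 (no overlap).
|P∩Q∩R| = 0.
|P ∪ Q ∪ R| = 70 − 12 + 0 = 58.00.

58.00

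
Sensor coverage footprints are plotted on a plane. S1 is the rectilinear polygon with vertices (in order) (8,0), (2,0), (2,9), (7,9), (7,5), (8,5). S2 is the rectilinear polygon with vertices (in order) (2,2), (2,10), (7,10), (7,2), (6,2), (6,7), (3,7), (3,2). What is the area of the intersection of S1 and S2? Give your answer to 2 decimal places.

20.00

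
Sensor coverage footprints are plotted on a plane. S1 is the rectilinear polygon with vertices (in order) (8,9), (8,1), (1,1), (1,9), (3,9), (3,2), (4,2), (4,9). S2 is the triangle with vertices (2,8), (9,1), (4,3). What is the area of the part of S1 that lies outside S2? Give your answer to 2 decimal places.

41.05

|S1| = 49, |S1∩S2| = 7.95.
|S1 ∖ S2| = |S1| − |S1∩S2| = 49 − 7.95 = 41.05.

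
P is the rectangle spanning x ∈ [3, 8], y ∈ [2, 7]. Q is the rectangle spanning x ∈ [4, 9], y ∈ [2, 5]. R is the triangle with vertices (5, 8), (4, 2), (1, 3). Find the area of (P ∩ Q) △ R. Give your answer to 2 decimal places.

20.00

|P ∩ Q| = 12.
|(P ∩ Q) ∩ R| = 0.75.
|(P ∩ Q) △ R| = 12 + 9.5 − 1.5 = 20.00.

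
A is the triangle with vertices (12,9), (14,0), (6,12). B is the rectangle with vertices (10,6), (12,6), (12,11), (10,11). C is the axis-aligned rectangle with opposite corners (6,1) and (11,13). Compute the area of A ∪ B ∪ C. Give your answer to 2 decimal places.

By inclusion–exclusion:
Individual areas: |A| = 24, |B| = 10, |C| = 60.
|A∩B| = 7.
|A∩C| = 12.5.
|B∩C|: x∈[10,11], y∈[6,11] → 1·5 = 5.
|A∩B∩C| = 3.75.
|A ∪ B ∪ C| = 94 − 24.5 + 3.75 = 73.25.

73.25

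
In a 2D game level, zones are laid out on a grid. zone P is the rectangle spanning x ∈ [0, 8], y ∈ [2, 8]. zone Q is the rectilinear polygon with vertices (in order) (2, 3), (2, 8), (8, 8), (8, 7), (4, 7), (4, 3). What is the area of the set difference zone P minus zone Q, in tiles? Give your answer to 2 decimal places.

34.00

|zone P| = 48, |zone P∩zone Q| = 14.
|zone P ∖ zone Q| = |zone P| − |zone P∩zone Q| = 48 − 14 = 34.00.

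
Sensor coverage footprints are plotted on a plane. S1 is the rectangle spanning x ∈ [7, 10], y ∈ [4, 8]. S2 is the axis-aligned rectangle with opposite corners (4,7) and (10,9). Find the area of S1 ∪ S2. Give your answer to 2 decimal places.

By inclusion–exclusion:
Individual areas: |S1| = 12, |S2| = 12.
|S1∩S2|: x∈[7,10], y∈[7,8] → 3·1 = 3.
|S1 ∪ S2| = 24 − 3 = 21.00.

21.00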